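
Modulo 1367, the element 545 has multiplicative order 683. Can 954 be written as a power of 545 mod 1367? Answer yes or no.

yes

954 ∈ ⟨545⟩ iff 954^683 ≡ 1 (mod 1367), since |⟨545⟩| = 683.
954^683 mod 1367 = 1.
Since 1 = 1, 954 lies in the subgroup.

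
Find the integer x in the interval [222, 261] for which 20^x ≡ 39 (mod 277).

Compute 20^222 mod 277 = 120, then multiply by 20 repeatedly:
  20^222=120  20^223=184  20^224=79  20^225=195  20^226=22
  20^227=163  20^228=213  20^229=105  20^230=161  20^231=173
  20^232=136  20^233=227  20^234=108  20^235=221  20^236=265
  20^237=37  20^238=186  20^239=119  20^240=164  20^241=233
  20^242=228  20^243=128  20^244=67  20^245=232  20^246=208
  20^247=5  20^248=100  20^249=61  20^250=112  20^251=24
  20^252=203  20^253=182  20^254=39
Found 39 at exponent 254.

254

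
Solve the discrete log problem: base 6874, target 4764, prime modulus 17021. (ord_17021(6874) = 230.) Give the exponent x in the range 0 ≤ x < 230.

Baby-step giant-step with m = ceil(sqrt(230)) = 16.
Baby table (6874^j mod 17021 for j=0..15):
  0:1  1:6874  2:1580  3:1522  4:11334  5:4799  6:1628  7:8075
  8:2069  9:9771  10:988  11:133  12:12129  13:5888  14:15195  15:9574
Giant step factor: 6874^(-16) ≡ 5812 (mod 17021).
Scan 4764·5812^i mod 17021 for i = 0, 1, …:
  i=0: 4764   i=1: 12222   i=2: 5631   i=3: 13010
  i=4: 6838   i=5: 15442   i=6: 14192   i=7: 138
  i=8: 2069
Match at i=8, j=8: x = 8·16 + 8 = 136.

136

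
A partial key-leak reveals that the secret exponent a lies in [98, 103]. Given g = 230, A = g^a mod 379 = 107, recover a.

Compute 230^98 mod 379 = 107, then multiply by 230 repeatedly:
  230^98=107
Found 107 at exponent 98.

98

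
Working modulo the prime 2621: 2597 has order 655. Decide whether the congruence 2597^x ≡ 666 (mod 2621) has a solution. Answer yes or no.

666 ∈ ⟨2597⟩ iff 666^655 ≡ 1 (mod 2621), since |⟨2597⟩| = 655.
666^655 mod 2621 = 1.
Since 1 = 1, 666 lies in the subgroup.

yes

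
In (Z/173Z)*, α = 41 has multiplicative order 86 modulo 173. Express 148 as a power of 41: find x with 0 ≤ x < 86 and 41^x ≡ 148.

Baby-step giant-step with m = ceil(sqrt(86)) = 10.
Baby table (41^j mod 173 for j=0..9):
  0:1  1:41  2:124  3:67  4:152  5:4  6:164  7:150
  8:95  9:89
Giant step factor: 41^(-10) ≡ 119 (mod 173).
Scan 148·119^i mod 173 for i = 0, 1, …:
  i=0: 148   i=1: 139   i=2: 106   i=3: 158
  i=4: 118   i=5: 29   i=6: 164
Match at i=6, j=6: x = 6·10 + 6 = 66.

66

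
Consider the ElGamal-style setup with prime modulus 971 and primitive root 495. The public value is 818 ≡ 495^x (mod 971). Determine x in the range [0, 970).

Baby-step giant-step with m = ceil(sqrt(970)) = 32.
Baby table (495^j mod 971 for j=0..31):
  0:1  1:495  2:333  3:736  4:195  5:396  6:849  7:783
  8:156  9:511  10:485  11:238  12:319  13:603  14:388  15:773
  16:61  17:94  18:893  19:230  20:243  21:852  22:326  23:184
  24:777  25:99  26:455  27:924  28:39  29:856  30:364  31:545
Giant step factor: 495^(-32) ≡ 554 (mod 971).
Scan 818·554^i mod 971 for i = 0, 1, …:
  i=0: 818   i=1: 686   i=2: 383   i=3: 504
  i=4: 539   i=5: 509   i=6: 396
Match at i=6, j=5: x = 6·32 + 5 = 197.

197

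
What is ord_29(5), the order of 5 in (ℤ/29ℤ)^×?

14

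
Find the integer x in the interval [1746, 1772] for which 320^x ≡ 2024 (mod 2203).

Compute 320^1746 mod 2203 = 1261, then multiply by 320 repeatedly:
  320^1746=1261  320^1747=371  320^1748=1961  320^1749=1868  320^1750=747
  320^1751=1116  320^1752=234  320^1753=2181  320^1754=1772  320^1755=869
  320^1756=502  320^1757=2024
Found 2024 at exponent 1757.

1757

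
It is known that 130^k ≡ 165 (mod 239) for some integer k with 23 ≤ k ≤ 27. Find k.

24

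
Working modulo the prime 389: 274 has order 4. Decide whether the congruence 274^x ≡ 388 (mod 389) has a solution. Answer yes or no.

⟨274⟩ has order 4; its elements mod 389 are {1, 115, 274, 388}.
388 is in this set.

yes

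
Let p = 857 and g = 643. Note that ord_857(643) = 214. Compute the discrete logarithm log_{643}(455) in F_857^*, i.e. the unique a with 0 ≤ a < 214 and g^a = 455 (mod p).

144

Baby-step giant-step with m = ceil(sqrt(214)) = 15.
Baby table (643^j mod 857 for j=0..14):
  0:1  1:643  2:375  3:308  4:77  5:662  6:594  7:577
  8:787  9:411  10:317  11:722  12:609  13:795  14:413
Giant step factor: 643^(-15) ≡ 525 (mod 857).
Scan 455·525^i mod 857 for i = 0, 1, …:
  i=0: 455   i=1: 629   i=2: 280   i=3: 453
  i=4: 436   i=5: 81   i=6: 532   i=7: 775
  i=8: 657   i=9: 411
Match at i=9, j=9: a = 9·15 + 9 = 144.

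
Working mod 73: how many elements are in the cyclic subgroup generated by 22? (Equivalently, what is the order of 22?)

8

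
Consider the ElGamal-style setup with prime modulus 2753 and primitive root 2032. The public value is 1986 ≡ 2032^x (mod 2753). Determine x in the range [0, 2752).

1773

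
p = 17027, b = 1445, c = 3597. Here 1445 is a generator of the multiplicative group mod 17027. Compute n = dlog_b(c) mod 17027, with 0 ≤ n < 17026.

4479

Baby-step giant-step with m = ceil(sqrt(17026)) = 131.
Baby table (1445^j mod 17027 for j=0..130):
  0:1  1:1445  2:10731  3:11725  4:760  5:8472  6:16654  7:5879
  8:15709  9:2514  10:5979  11:6966  12:2913  13:3616  14:14858  15:15790
  16:370  17:6813  18:3179  19:13392  20:8768  21:1672  22:15233  23:12801
  24:6123  25:10722  26:15747  27:6343  28:5109  29:9814  30:14766  31:2039
  32:684  33:814  34:1367  35:183  36:9030  37:5668  38:273  39:2864
  40:919  41:16876  42:3156  43:14211  44:333  45:4429  46:14780  47:5242
  48:14702  49:11721  50:12007  51:16629  52:3808  53:2839  54:15875  55:4006
  56:16517  57:12238  58:9884  59:13754  60:4021  61:4138  62:2933  63:15489
  64:8127  65:11912  66:15570  67:5983  68:12746  69:11783  70:16462  71:871
  72:15624  73:15905  74:13302  75:14934  76:6421  77:15657  78:12509  79:9858
  80:10238  81:14474  82:5774  83:200  84:16568  85:798  86:12301  87:15784
  88:8727  89:10535  90:937  91:8832  92:9017  93:3910  94:14013  95:3682
  96:8066  97:8902  98:8005  99:5892  100:440  101:5801  102:5161  103:16846
  104:10887  105:15794  106:6150  107:15683  108:16025  109:16432  110:8602  111:180
  112:4695  113:7529  114:16179  115:584  116:9557  117:968  118:2546  119:1138
  120:9818  121:3519  122:10909  123:13530  124:3854  125:1201  126:15718  127:15519
  128:396  129:10329  130:9753
Giant step factor: 1445^(-131) ≡ 7139 (mod 17027).
Scan 3597·7139^i mod 17027 for i = 0, 1, …:
  i=0: 3597   i=1: 2267   i=2: 8463   i=3: 5561
  i=4: 10042   i=5: 6168   i=6: 1530   i=7: 8363
  i=8: 6795   i=9: 16609     …   i=33: 13978
  i=34: 10722
Match at i=34, j=25: n = 34·131 + 25 = 4479.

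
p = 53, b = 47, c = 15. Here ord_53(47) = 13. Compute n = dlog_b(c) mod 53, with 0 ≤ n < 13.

Successive powers of 47 modulo 53:
  47^0=1  47^1=47  47^2=36  47^3=49  47^4=24  47^5=15
So 47^5 ≡ 15 (mod 53), giving n = 5.

5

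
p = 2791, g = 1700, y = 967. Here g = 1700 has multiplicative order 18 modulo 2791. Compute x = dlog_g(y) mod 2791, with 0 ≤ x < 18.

17

Successive powers of 1700 modulo 2791:
  1700^0=1  1700^1=1700  1700^2=1315  1700^3=2700  1700^4=1596  1700^5=348
  1700^6=2699  1700^7=2687  1700^8=1824  1700^9=2790  1700^10=1091  1700^11=1476
  1700^12=91  1700^13=1195  1700^14=2443  1700^15=92  1700^16=104  1700^17=967
So 1700^17 ≡ 967 (mod 2791), giving x = 17.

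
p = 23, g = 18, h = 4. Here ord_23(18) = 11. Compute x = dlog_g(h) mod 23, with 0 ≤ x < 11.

Successive powers of 18 modulo 23:
  18^0=1  18^1=18  18^2=2  18^3=13  18^4=4
So 18^4 ≡ 4 (mod 23), giving x = 4.

4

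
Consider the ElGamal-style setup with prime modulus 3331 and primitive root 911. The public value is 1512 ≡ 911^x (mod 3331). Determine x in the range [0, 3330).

604

Baby-step giant-step with m = ceil(sqrt(3330)) = 58.
Baby table (911^j mod 3331 for j=0..57):
  0:1  1:911  2:502  3:975  4:2179  5:3124  6:1290  7:2678
  8:1366  9:1963  10:2877  11:2781  12:1931  13:373  14:41  15:710
  16:596  17:3  18:2733  19:1506  20:2925  21:3206  22:2710  23:539
  24:1372  25:767  26:2558  27:1969  28:1681  29:2462  30:1119  31:123
  32:2130  33:1788  34:9  35:1537  36:1187  37:2113  38:2956  39:1468
  40:1617  41:785  42:2301  43:1012  44:2576  45:1712  46:724  47:26
  48:369  49:3059  50:2033  51:27  52:1280  53:230  54:3008  55:2206
  56:1073  57:1520
Giant step factor: 911^(-58) ≡ 529 (mod 3331).
Scan 1512·529^i mod 3331 for i = 0, 1, …:
  i=0: 1512   i=1: 408   i=2: 2648   i=3: 1772
  i=4: 1377   i=5: 2275   i=6: 984   i=7: 900
  i=8: 3098   i=9: 3321   i=10: 1372
Match at i=10, j=24: x = 10·58 + 24 = 604.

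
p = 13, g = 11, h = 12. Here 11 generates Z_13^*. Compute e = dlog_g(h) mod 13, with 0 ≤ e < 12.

Successive powers of 11 modulo 13:
  11^0=1  11^1=11  11^2=4  11^3=5  11^4=3  11^5=7
  11^6=12
So 11^6 ≡ 12 (mod 13), giving e = 6.

6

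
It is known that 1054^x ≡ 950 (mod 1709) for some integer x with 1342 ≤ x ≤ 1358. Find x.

1344

Compute 1054^1342 mod 1709 = 843, then multiply by 1054 repeatedly:
  1054^1342=843  1054^1343=1551  1054^1344=950
Found 950 at exponent 1344.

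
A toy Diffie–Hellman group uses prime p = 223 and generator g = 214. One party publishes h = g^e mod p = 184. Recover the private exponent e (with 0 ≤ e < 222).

185

Baby-step giant-step with m = ceil(sqrt(222)) = 15.
Baby table (214^j mod 223 for j=0..14):
  0:1  1:214  2:81  3:163  4:94  5:46  6:32  7:158
  8:139  9:87  10:109  11:134  12:132  13:150  14:211
Giant step factor: 214^(-15) ≡ 159 (mod 223).
Scan 184·159^i mod 223 for i = 0, 1, …:
  i=0: 184   i=1: 43   i=2: 147   i=3: 181
  i=4: 12   i=5: 124   i=6: 92   i=7: 133
  i=8: 185   i=9: 202   i=10: 6   i=11: 62
  i=12: 46
Match at i=12, j=5: e = 12·15 + 5 = 185.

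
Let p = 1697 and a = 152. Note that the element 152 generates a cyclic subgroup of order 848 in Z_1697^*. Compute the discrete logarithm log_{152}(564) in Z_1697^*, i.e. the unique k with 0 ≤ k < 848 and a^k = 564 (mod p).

Baby-step giant-step with m = ceil(sqrt(848)) = 30.
Baby table (152^j mod 1697 for j=0..29):
  0:1  1:152  2:1043  3:715  4:72  5:762  6:428  7:570
  8:93  9:560  10:270  11:312  12:1605  13:1289  14:773  15:403
  16:164  17:1170  18:1352  19:167  20:1626  21:1087  22:615  23:145
  24:1676  25:202  26:158  27:258  28:185  29:968
Giant step factor: 152^(-30) ≡ 334 (mod 1697).
Scan 564·334^i mod 1697 for i = 0, 1, …:
  i=0: 564   i=1: 9   i=2: 1309   i=3: 1077
  i=4: 1651   i=5: 1606   i=6: 152
Match at i=6, j=1: k = 6·30 + 1 = 181.

181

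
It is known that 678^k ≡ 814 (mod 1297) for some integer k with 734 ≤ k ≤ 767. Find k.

750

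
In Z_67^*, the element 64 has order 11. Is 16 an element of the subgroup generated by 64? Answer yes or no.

16 ∈ ⟨64⟩ iff 16^11 ≡ 1 (mod 67), since |⟨64⟩| = 11.
16^11 mod 67 = 29.
Since 29 ≠ 1, 16 does not lie in the subgroup.

no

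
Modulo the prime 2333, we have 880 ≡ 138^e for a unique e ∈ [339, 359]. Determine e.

Compute 138^339 mod 2333 = 1134, then multiply by 138 repeatedly:
  138^339=1134  138^340=181  138^341=1648  138^342=1123  138^343=996
  138^344=2134  138^345=534  138^346=1369  138^347=2282  138^348=2294
  138^349=1617  138^350=1511  138^351=881  138^352=262  138^353=1161
  138^354=1574  138^355=243  138^356=872  138^357=1353  138^358=74
  138^359=880
Found 880 at exponent 359.

359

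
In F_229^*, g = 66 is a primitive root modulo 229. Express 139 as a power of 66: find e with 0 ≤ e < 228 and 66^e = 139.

211

Baby-step giant-step with m = ceil(sqrt(228)) = 16.
Baby table (66^j mod 229 for j=0..15):
  0:1  1:66  2:5  3:101  4:25  5:47  6:125  7:6
  8:167  9:30  10:148  11:150  12:53  13:63  14:36  15:86
Giant step factor: 66^(-16) ≡ 14 (mod 229).
Scan 139·14^i mod 229 for i = 0, 1, …:
  i=0: 139   i=1: 114   i=2: 222   i=3: 131
  i=4: 2   i=5: 28   i=6: 163   i=7: 221
  i=8: 117   i=9: 35   i=10: 32   i=11: 219
  i=12: 89   i=13: 101
Match at i=13, j=3: e = 13·16 + 3 = 211.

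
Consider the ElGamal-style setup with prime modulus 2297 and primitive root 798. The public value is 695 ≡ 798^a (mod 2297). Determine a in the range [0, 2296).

Baby-step giant-step with m = ceil(sqrt(2296)) = 48.
Baby table (798^j mod 2297 for j=0..47):
  0:1  1:798  2:535  3:1985  4:1397  5:761  6:870  7:566
  8:1456  9:1903  10:277  11:534  12:1187  13:862  14:1073  15:1770
  16:2102  17:586  18:1337  19:1118  20:928  21:910  22:328  23:2183
  24:908  25:1029  26:1113  27:1532  28:532  29:1888  30:2089  31:1697
  32:1273  33:580  34:1143  35:205  36:503  37:1716  38:356  39:1557
  40:2106  41:1481  42:1180  43:2167  44:1922  45:1657  46:1511  47:2150
Giant step factor: 798^(-48) ≡ 809 (mod 2297).
Scan 695·809^i mod 2297 for i = 0, 1, …:
  i=0: 695   i=1: 1787   i=2: 870
Match at i=2, j=6: a = 2·48 + 6 = 102.

102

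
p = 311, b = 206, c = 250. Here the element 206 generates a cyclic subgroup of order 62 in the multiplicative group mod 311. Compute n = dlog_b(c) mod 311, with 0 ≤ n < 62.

Baby-step giant-step with m = ceil(sqrt(62)) = 8.
Baby table (206^j mod 311 for j=0..7):
  0:1  1:206  2:140  3:228  4:7  5:198  6:47  7:41
Giant step factor: 206^(-8) ≡ 146 (mod 311).
Scan 250·146^i mod 311 for i = 0, 1, …:
  i=0: 250   i=1: 113   i=2: 15   i=3: 13
  i=4: 32   i=5: 7
Match at i=5, j=4: n = 5·8 + 4 = 44.

44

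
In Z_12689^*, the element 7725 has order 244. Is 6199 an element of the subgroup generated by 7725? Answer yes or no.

6199 ∈ ⟨7725⟩ iff 6199^244 ≡ 1 (mod 12689), since |⟨7725⟩| = 244.
6199^244 mod 12689 = 4321.
Since 4321 ≠ 1, 6199 does not lie in the subgroup.

no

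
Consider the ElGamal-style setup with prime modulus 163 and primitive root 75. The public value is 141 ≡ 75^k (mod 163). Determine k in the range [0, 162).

69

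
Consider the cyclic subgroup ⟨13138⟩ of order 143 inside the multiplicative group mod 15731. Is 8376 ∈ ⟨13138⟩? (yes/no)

8376 ∈ ⟨13138⟩ iff 8376^143 ≡ 1 (mod 15731), since |⟨13138⟩| = 143.
8376^143 mod 15731 = 5217.
Since 5217 ≠ 1, 8376 does not lie in the subgroup.

no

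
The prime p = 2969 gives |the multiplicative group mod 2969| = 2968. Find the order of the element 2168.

742

The order of 2168 must divide p − 1 = 2968 = 2^3 · 7 · 53.
Divisors: 1, 2, 4, 7, 8, 14, 28, 53, 56, 106, 212, 371, 424, 742, 1484, 2968.
Check each in increasing order: 2168^1 ≡ 2168;  2168^2 ≡ 297;  2168^4 ≡ 2108;  2168^7 ≡ 976;  2168^8 ≡ 2040;  2168^14 ≡ 2496;  2168^28 ≡ 1054;  2168^53 ≡ 2440;  2168^56 ≡ 510;  2168^106 ≡ 755;  2168^212 ≡ 2946;  2168^371 ≡ 2968;  2168^424 ≡ 529;  2168^742 ≡ 1.
Smallest exponent giving 1 is 742.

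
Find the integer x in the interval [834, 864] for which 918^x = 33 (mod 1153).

852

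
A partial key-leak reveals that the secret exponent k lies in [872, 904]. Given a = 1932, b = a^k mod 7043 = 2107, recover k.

Compute 1932^872 mod 7043 = 7006, then multiply by 1932 repeatedly:
  1932^872=7006  1932^873=5989  1932^874=6142  1932^875=5932  1932^876=1663
  1932^877=1308  1932^878=5662  1932^879=1205  1932^880=3870  1932^881=4217
  1932^882=5536  1932^883=4278  1932^884=3657  1932^885=1195  1932^886=5679
  1932^887=5877  1932^888=1048  1932^889=3395  1932^890=2107
Found 2107 at exponent 890.

890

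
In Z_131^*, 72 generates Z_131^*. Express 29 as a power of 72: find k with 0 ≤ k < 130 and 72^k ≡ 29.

3

Successive powers of 72 modulo 131:
  72^0=1  72^1=72  72^2=75  72^3=29
So 72^3 ≡ 29 (mod 131), giving k = 3.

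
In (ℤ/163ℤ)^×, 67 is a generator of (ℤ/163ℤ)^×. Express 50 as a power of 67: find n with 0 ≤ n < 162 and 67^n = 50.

Baby-step giant-step with m = ceil(sqrt(162)) = 13.
Baby table (67^j mod 163 for j=0..12):
  0:1  1:67  2:88  3:28  4:83  5:19  6:132  7:42
  8:43  9:110  10:35  11:63  12:146
Giant step factor: 67^(-13) ≡ 82 (mod 163).
Scan 50·82^i mod 163 for i = 0, 1, …:
  i=0: 50   i=1: 25   i=2: 94   i=3: 47
  i=4: 105   i=5: 134   i=6: 67
Match at i=6, j=1: n = 6·13 + 1 = 79.

79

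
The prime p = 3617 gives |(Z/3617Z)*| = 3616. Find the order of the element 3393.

3616

The order of 3393 must divide p − 1 = 3616 = 2^5 · 113.
Divisors: 1, 2, 4, 8, 16, 32, 113, 226, 452, 904, 1808, 3616.
Check each in increasing order: 3393^1 ≡ 3393;  3393^2 ≡ 3155;  3393^4 ≡ 41;  3393^8 ≡ 1681;  3393^16 ≡ 884;  3393^32 ≡ 184;  3393^113 ≡ 2533;  3393^226 ≡ 3148;  3393^452 ≡ 2941;  3393^904 ≡ 1234;  3393^1808 ≡ 3616;  3393^3616 ≡ 1.
Smallest exponent giving 1 is 3616.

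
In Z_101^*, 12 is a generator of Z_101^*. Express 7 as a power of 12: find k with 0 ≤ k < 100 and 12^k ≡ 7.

Baby-step giant-step with m = ceil(sqrt(100)) = 10.
Baby table (12^j mod 101 for j=0..9):
  0:1  1:12  2:43  3:11  4:31  5:69  6:20  7:38
  8:52  9:18
Giant step factor: 12^(-10) ≡ 65 (mod 101).
Scan 7·65^i mod 101 for i = 0, 1, …:
  i=0: 7   i=1: 51   i=2: 83   i=3: 42
  i=4: 3   i=5: 94   i=6: 50   i=7: 18
Match at i=7, j=9: k = 7·10 + 9 = 79.

79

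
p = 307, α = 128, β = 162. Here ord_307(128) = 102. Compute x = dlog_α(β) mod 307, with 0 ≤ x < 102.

Baby-step giant-step with m = ceil(sqrt(102)) = 11.
Baby table (128^j mod 307 for j=0..10):
  0:1  1:128  2:113  3:35  4:182  5:271  6:304  7:230
  8:275  9:202  10:68
Giant step factor: 128^(-11) ≡ 253 (mod 307).
Scan 162·253^i mod 307 for i = 0, 1, …:
  i=0: 162   i=1: 155   i=2: 226   i=3: 76
  i=4: 194   i=5: 269   i=6: 210   i=7: 19
  i=8: 202
Match at i=8, j=9: x = 8·11 + 9 = 97.

97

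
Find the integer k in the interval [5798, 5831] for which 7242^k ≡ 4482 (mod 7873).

5823

Compute 7242^5798 mod 7873 = 7678, then multiply by 7242 repeatedly:
  7242^5798=7678  7242^5799=4950  7242^5800=2131  7242^5801=1622  7242^5802=8
  7242^5803=2825  7242^5804=4596  7242^5805=5061  7242^5806=2947  7242^5807=6344
  7242^5808=4293  7242^5809=7302  7242^5810=6016  7242^5811=6563  7242^5812=7818
  7242^5813=3213  7242^5814=3831  7242^5815=7523  7242^5816=406  7242^5817=3623
  7242^5818=4930  7242^5819=6878  7242^5820=5878  7242^5821=7038  7242^5822=7267
  7242^5823=4482
Found 4482 at exponent 5823.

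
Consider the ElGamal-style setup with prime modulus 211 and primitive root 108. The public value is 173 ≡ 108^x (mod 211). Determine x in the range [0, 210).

10

Successive powers of 108 modulo 211:
  108^0=1  108^1=108  108^2=59  108^3=42  108^4=105  108^5=157
  108^6=76  108^7=190  108^8=53  108^9=27  108^10=173
So 108^10 ≡ 173 (mod 211), giving x = 10.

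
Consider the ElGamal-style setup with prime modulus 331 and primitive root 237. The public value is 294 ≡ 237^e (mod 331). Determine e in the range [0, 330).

Baby-step giant-step with m = ceil(sqrt(330)) = 19.
Baby table (237^j mod 331 for j=0..18):
  0:1  1:237  2:230  3:226  4:271  5:13  6:102  7:11
  8:290  9:213  10:169  11:2  12:143  13:129  14:121  15:211
  16:26  17:204  18:22
Giant step factor: 237^(-19) ≡ 222 (mod 331).
Scan 294·222^i mod 331 for i = 0, 1, …:
  i=0: 294   i=1: 61   i=2: 302   i=3: 182
  i=4: 22
Match at i=4, j=18: e = 4·19 + 18 = 94.

94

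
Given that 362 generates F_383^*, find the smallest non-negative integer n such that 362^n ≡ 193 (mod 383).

210

Baby-step giant-step with m = ceil(sqrt(382)) = 20.
Baby table (362^j mod 383 for j=0..19):
  0:1  1:362  2:58  3:314  4:300  5:211  6:165  7:365
  8:378  9:105  10:93  11:345  12:32  13:94  14:324  15:90
  16:25  17:241  18:301  19:190
Giant step factor: 362^(-20) ≡ 304 (mod 383).
Scan 193·304^i mod 383 for i = 0, 1, …:
  i=0: 193   i=1: 73   i=2: 361   i=3: 206
  i=4: 195   i=5: 298   i=6: 204   i=7: 353
  i=8: 72   i=9: 57   i=10: 93
Match at i=10, j=10: n = 10·20 + 10 = 210.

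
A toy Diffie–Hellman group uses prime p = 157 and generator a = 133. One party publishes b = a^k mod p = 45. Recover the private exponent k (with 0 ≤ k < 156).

15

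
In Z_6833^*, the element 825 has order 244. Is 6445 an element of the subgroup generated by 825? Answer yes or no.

6445 ∈ ⟨825⟩ iff 6445^244 ≡ 1 (mod 6833), since |⟨825⟩| = 244.
6445^244 mod 6833 = 1.
Since 1 = 1, 6445 lies in the subgroup.

yes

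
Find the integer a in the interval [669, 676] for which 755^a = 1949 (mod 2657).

674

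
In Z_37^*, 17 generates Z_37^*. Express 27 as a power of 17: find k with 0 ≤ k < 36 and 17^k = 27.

6

Successive powers of 17 modulo 37:
  17^0=1  17^1=17  17^2=30  17^3=29  17^4=12  17^5=19
  17^6=27
So 17^6 ≡ 27 (mod 37), giving k = 6.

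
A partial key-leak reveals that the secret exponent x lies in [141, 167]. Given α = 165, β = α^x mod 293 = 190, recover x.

145

Compute 165^141 mod 293 = 274, then multiply by 165 repeatedly:
  165^141=274  165^142=88  165^143=163  165^144=232  165^145=190
Found 190 at exponent 145.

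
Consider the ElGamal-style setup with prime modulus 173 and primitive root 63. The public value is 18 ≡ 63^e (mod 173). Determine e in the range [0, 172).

Baby-step giant-step with m = ceil(sqrt(172)) = 14.
Baby table (63^j mod 173 for j=0..13):
  0:1  1:63  2:163  3:62  4:100  5:72  6:38  7:145
  8:139  9:107  10:167  11:141  12:60  13:147
Giant step factor: 63^(-14) ≡ 126 (mod 173).
Scan 18·126^i mod 173 for i = 0, 1, …:
  i=0: 18   i=1: 19   i=2: 145
Match at i=2, j=7: e = 2·14 + 7 = 35.

35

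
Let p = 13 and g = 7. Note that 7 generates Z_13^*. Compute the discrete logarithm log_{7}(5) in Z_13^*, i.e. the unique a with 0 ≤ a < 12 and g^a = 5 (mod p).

Successive powers of 7 modulo 13:
  7^0=1  7^1=7  7^2=10  7^3=5
So 7^3 ≡ 5 (mod 13), giving a = 3.

3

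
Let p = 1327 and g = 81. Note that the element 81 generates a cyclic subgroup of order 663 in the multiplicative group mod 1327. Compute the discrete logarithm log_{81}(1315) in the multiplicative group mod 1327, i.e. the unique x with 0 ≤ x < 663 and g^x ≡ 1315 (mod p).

541

Baby-step giant-step with m = ceil(sqrt(663)) = 26.
Baby table (81^j mod 1327 for j=0..25):
  0:1  1:81  2:1253  3:641  4:168  5:338  6:838  7:201
  8:357  9:1050  10:122  11:593  12:261  13:1236  14:591  15:99
  16:57  17:636  18:1090  19:708  20:287  21:688  22:1321  23:841
  24:444  25:135
Giant step factor: 81^(-26) ≡ 104 (mod 1327).
Scan 1315·104^i mod 1327 for i = 0, 1, …:
  i=0: 1315   i=1: 79   i=2: 254   i=3: 1203
  i=4: 374   i=5: 413   i=6: 488   i=7: 326
  i=8: 729   i=9: 177     …   i=19: 517
  i=20: 688
Match at i=20, j=21: x = 20·26 + 21 = 541.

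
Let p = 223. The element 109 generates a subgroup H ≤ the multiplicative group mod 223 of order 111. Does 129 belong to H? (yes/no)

no

129 ∈ ⟨109⟩ iff 129^111 ≡ 1 (mod 223), since |⟨109⟩| = 111.
129^111 mod 223 = 222.
Since 222 ≠ 1, 129 does not lie in the subgroup.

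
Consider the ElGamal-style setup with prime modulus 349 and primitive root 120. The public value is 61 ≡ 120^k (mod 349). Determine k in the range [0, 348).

Baby-step giant-step with m = ceil(sqrt(348)) = 19.
Baby table (120^j mod 349 for j=0..18):
  0:1  1:120  2:91  3:101  4:254  5:117  6:80  7:177
  8:300  9:53  10:78  11:286  12:118  13:200  14:268  15:52
  16:307  17:195  18:17
Giant step factor: 120^(-19) ≡ 84 (mod 349).
Scan 61·84^i mod 349 for i = 0, 1, …:
  i=0: 61   i=1: 238   i=2: 99   i=3: 289
  i=4: 195
Match at i=4, j=17: k = 4·19 + 17 = 93.

93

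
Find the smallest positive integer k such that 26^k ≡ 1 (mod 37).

3

The order of 26 must divide p − 1 = 36 = 2^2 · 3^2.
Divisors: 1, 2, 3, 4, 6, 9, 12, 18, 36.
Check each in increasing order: 26^1 ≡ 26;  26^2 ≡ 10;  26^3 ≡ 1.
Smallest exponent giving 1 is 3.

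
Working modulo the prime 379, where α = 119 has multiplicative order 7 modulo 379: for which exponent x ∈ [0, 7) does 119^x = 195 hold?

Successive powers of 119 modulo 379:
  119^0=1  119^1=119  119^2=138  119^3=125  119^4=94  119^5=195
So 119^5 ≡ 195 (mod 379), giving x = 5.

5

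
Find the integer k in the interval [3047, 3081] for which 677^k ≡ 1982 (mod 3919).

3062

Compute 677^3047 mod 3919 = 3476, then multiply by 677 repeatedly:
  677^3047=3476  677^3048=1852  677^3049=3643  677^3050=1260  677^3051=2597
  677^3052=2457  677^3053=1733  677^3054=1460  677^3055=832  677^3056=2847
  677^3057=3190  677^3058=261  677^3059=342  677^3060=313  677^3061=275
  677^3062=1982
Found 1982 at exponent 3062.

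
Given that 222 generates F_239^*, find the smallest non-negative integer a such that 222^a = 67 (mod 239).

Baby-step giant-step with m = ceil(sqrt(238)) = 16.
Baby table (222^j mod 239 for j=0..15):
  0:1  1:222  2:50  3:106  4:110  5:42  6:3  7:188
  8:150  9:79  10:91  11:126  12:9  13:86  14:211  15:237
Giant step factor: 222^(-16) ≡ 232 (mod 239).
Scan 67·232^i mod 239 for i = 0, 1, …:
  i=0: 67   i=1: 9
Match at i=1, j=12: a = 1·16 + 12 = 28.

28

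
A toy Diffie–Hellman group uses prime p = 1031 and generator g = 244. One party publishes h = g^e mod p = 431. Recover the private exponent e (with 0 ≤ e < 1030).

753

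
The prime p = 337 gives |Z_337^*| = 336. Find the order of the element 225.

168

The order of 225 must divide p − 1 = 336 = 2^4 · 3 · 7.
Divisors: 1, 2, 3, 4, 6, 7, 8, 12, 14, 16, 21, 24, 28, 42, 48, 56, 84, 112, 168, 336.
Check each in increasing order: 225^1 ≡ 225;  225^2 ≡ 75;  225^3 ≡ 25;  225^4 ≡ 233;  225^6 ≡ 288;  225^7 ≡ 96;  225^8 ≡ 32;  225^12 ≡ 42;  225^14 ≡ 117;  225^16 ≡ 13;  225^21 ≡ 111;  225^24 ≡ 79;  225^28 ≡ 209;  225^42 ≡ 189;  225^48 ≡ 175;  225^56 ≡ 208;  225^84 ≡ 336;  225^112 ≡ 128;  225^168 ≡ 1.
Smallest exponent giving 1 is 168.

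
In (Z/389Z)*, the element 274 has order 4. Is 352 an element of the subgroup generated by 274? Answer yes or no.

352 ∈ ⟨274⟩ iff 352^4 ≡ 1 (mod 389), since |⟨274⟩| = 4.
352^4 mod 389 = 348.
Since 348 ≠ 1, 352 does not lie in the subgroup.

no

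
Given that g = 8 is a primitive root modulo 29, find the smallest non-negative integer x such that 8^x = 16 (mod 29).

Successive powers of 8 modulo 29:
  8^0=1  8^1=8  8^2=6  8^3=19  8^4=7  8^5=27
  8^6=13  8^7=17  8^8=20  8^9=15  8^10=4  8^11=3
  8^12=24  8^13=18  8^14=28  8^15=21  8^16=23  8^17=10
  8^18=22  8^19=2  8^20=16
So 8^20 ≡ 16 (mod 29), giving x = 20.

20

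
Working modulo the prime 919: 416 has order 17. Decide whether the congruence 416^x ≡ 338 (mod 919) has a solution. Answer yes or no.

yes

⟨416⟩ has order 17; its elements mod 919 are {1, 58, 162, 206, 229, 234, 284, 288, 305, 338, 416, 512, 535, 607, 703, 706, 849}.
338 is in this set.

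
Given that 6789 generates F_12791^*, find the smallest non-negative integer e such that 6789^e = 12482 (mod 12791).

Baby-step giant-step with m = ceil(sqrt(12790)) = 114.
Baby table (6789^j mod 12791 for j=0..113):
  0:1  1:6789  2:4548  3:11689  4:1257  5:2176  6:12050  7:9005
  8:6756  9:10749  10:2306  11:12041  12:11859  13:4197  14:7876  15:3784
  16:5248  17:5737  18:12689  19:11027  20:9371  21:10076  22:12487  23:8286
  24:11627  25:2442  26:1602  27:3628  28:7817  29:12545  30:5527  31:6800
  32:2481  33:10553  34:1926  35:3212  36:10404  37:854  38:3483  39:8319
  40:5426  41:11825  42:3609  43:6736  44:2879  45:883  46:8499  47:12301
  48:11841  49:9905  50:2758  51:10829  52:8204  53:4942  54:445  55:2429
  56:2882  57:8459  58:9352  59:8995  60:2821  61:3642  62:535  63:12262
  64:2890  65:11607  66:7363  67:179  68:86  69:8259  70:7398  71:7556
  72:5774  73:8062  74:229  75:6970  76:5421  77:3462  78:6451  79:12246
  80:9385  81:2794  82:12204  83:5649  84:3643  85:7324  86:4019  87:1788
  88:73  89:9539  90:12229  91:9091  92:2224  93:5356  94:9862  95:5024
  96:7130  97:4426  98:2055  99:9205  100:8710  101:12188  102:12144  103:7621
  104:12165  105:9489  106:5345  107:11929  108:6160  109:6461  110:3390  111:3701
  112:4565  113:11983
Giant step factor: 6789^(-114) ≡ 6392 (mod 12791).
Scan 12482·6392^i mod 12791 for i = 0, 1, …:
  i=0: 12482   i=1: 7477   i=2: 5808   i=3: 5254
  i=4: 7193   i=5: 6802   i=6: 1775   i=7: 183
  i=8: 5755   i=9: 11835     …   i=21: 11031
  i=22: 6160
Match at i=22, j=108: e = 22·114 + 108 = 2616.

2616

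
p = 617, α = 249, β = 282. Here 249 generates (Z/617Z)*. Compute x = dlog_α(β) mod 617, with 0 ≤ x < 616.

Baby-step giant-step with m = ceil(sqrt(616)) = 25.
Baby table (249^j mod 617 for j=0..24):
  0:1  1:249  2:301  3:292  4:519  5:278  6:118  7:383
  8:349  9:521  10:159  11:103  12:350  13:153  14:460  15:395
  16:252  17:431  18:578  19:161  20:601  21:335  22:120  23:264
  24:334
Giant step factor: 249^(-25) ≡ 110 (mod 617).
Scan 282·110^i mod 617 for i = 0, 1, …:
  i=0: 282   i=1: 170   i=2: 190   i=3: 539
  i=4: 58   i=5: 210   i=6: 271   i=7: 194
  i=8: 362   i=9: 332   i=10: 117   i=11: 530
  i=12: 302   i=13: 519
Match at i=13, j=4: x = 13·25 + 4 = 329.

329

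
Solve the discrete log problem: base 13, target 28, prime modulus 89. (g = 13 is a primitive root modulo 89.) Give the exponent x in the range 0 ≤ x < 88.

Baby-step giant-step with m = ceil(sqrt(88)) = 10.
Baby table (13^j mod 89 for j=0..9):
  0:1  1:13  2:80  3:61  4:81  5:74  6:72  7:46
  8:64  9:31
Giant step factor: 13^(-10) ≡ 36 (mod 89).
Scan 28·36^i mod 89 for i = 0, 1, …:
  i=0: 28   i=1: 29   i=2: 65   i=3: 26
  i=4: 46
Match at i=4, j=7: x = 4·10 + 7 = 47.

47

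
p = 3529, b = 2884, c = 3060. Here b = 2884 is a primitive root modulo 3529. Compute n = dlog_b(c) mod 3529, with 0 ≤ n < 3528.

1513

Baby-step giant-step with m = ceil(sqrt(3528)) = 60.
Baby table (2884^j mod 3529 for j=0..59):
  0:1  1:2884  2:3132  3:1977  4:2333  5:2098  6:1926  7:3467
  8:1171  9:3440  10:941  11:43  12:497  13:574  14:315  15:1507
  16:1989  17:1651  18:863  19:947  20:3231  21:1644  22:1849  23:197
  24:3508  25:2958  26:1279  27:831  28:413  29:1819  30:1902  31:1302
  32:112  33:1869  34:1413  35:2626  36:150  37:2062  38:443  39:114
  40:579  41:619  42:3051  43:1287  44:2729  45:766  46:3519  47:2921
  48:441  49:1404  50:1373  51:194  52:1914  53:620  54:2406  55:890
  56:1177  57:3099  58:2088  59:1318
Giant step factor: 2884^(-60) ≡ 2542 (mod 3529).
Scan 3060·2542^i mod 3529 for i = 0, 1, …:
  i=0: 3060   i=1: 604   i=2: 253   i=3: 848
  i=4: 2926   i=5: 2289   i=6: 2846   i=7: 82
  i=8: 233   i=9: 2943     …   i=24: 2277
  i=25: 574
Match at i=25, j=13: n = 25·60 + 13 = 1513.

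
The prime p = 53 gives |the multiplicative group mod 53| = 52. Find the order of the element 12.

52

The order of 12 must divide p − 1 = 52 = 2^2 · 13.
Divisors: 1, 2, 4, 13, 26, 52.
Check each in increasing order: 12^1 ≡ 12;  12^2 ≡ 38;  12^4 ≡ 13;  12^13 ≡ 23;  12^26 ≡ 52;  12^52 ≡ 1.
Smallest exponent giving 1 is 52.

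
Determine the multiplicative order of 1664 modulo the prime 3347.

The order of 1664 must divide p − 1 = 3346 = 2 · 7 · 239.
Divisors: 1, 2, 7, 14, 239, 478, 1673, 3346.
Check each in increasing order: 1664^1 ≡ 1664;  1664^2 ≡ 927;  1664^7 ≡ 1633;  1664^14 ≡ 2477;  1664^239 ≡ 696;  1664^478 ≡ 2448;  1664^1673 ≡ 1.
Smallest exponent giving 1 is 1673.

1673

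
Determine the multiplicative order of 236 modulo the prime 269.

268

The order of 236 must divide p − 1 = 268 = 2^2 · 67.
Divisors: 1, 2, 4, 67, 134, 268.
Check each in increasing order: 236^1 ≡ 236;  236^2 ≡ 13;  236^4 ≡ 169;  236^67 ≡ 187;  236^134 ≡ 268;  236^268 ≡ 1.
Smallest exponent giving 1 is 268.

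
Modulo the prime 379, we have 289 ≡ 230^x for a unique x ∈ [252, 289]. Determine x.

272

Compute 230^252 mod 379 = 51, then multiply by 230 repeatedly:
  230^252=51  230^253=360  230^254=178  230^255=8  230^256=324
  230^257=236  230^258=83  230^259=140  230^260=364  230^261=340
  230^262=126  230^263=176  230^264=306  230^265=265  230^266=310
  230^267=48  230^268=49  230^269=279  230^270=119  230^271=82
  230^272=289
Found 289 at exponent 272.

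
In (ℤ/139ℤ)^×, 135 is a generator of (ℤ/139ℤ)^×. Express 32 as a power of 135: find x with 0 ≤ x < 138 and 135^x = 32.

37

Baby-step giant-step with m = ceil(sqrt(138)) = 12.
Baby table (135^j mod 139 for j=0..11):
  0:1  1:135  2:16  3:75  4:117  5:88  6:65  7:18
  8:67  9:10  10:99  11:21
Giant step factor: 135^(-12) ≡ 91 (mod 139).
Scan 32·91^i mod 139 for i = 0, 1, …:
  i=0: 32   i=1: 132   i=2: 58   i=3: 135
Match at i=3, j=1: x = 3·12 + 1 = 37.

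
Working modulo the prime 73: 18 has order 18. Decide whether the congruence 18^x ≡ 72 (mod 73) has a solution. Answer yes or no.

yes

72 ∈ ⟨18⟩ iff 72^18 ≡ 1 (mod 73), since |⟨18⟩| = 18.
72^18 mod 73 = 1.
Since 1 = 1, 72 lies in the subgroup.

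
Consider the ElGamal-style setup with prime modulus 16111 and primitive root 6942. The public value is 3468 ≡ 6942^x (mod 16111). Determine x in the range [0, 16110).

Baby-step giant-step with m = ceil(sqrt(16110)) = 127.
Baby table (6942^j mod 16111 for j=0..126):
  0:1  1:6942  2:3363  3:1107  4:15958  5:1200  6:1013  7:7850
  8:7298  9:9732  10:6121  11:7275  12:11176  13:9327  14:14036  15:14695
  16:13949  17:6848  18:11366  19:7205  20:8566  21:15582  22:990  23:9294
  24:10504  25:382  26:9640  27:11897  28:3988  29:5998  30:7292  31:302
  32:2054  33:633  34:12094  35:2127  36:7958  37:15928  38:2383  39:12900
  40:6862  41:11888  42:5954  43:7953  44:13440  45:1679  46:7365  47:7627
  48:5888  49:889  50:925  51:9172  52:1352  53:8982  54:3474  55:14452
  56:2587  57:11300  58:141  59:12162  60:6964  61:11088  62:10649  63:8090
  64:13945  65:11302  66:14025  67:2777  68:9178  69:10782  70:13049  71:10116
  72:13534  73:9787  74:1267  75:15019  76:7617  77:912  78:15592  79:5966
  80:10702  81:5463  82:14963  83:5529  84:5916  85:1933  86:14534  87:7946
  88:13179  89:10360  90:15727  91:8698  92:13599  93:9909  94:10419  95:6419
  96:13783  97:14468  98:882  99:664  100:1742  101:9714  102:10053  103:11185
  104:7361  105:12081  106:8547  107:12572  108:1537  109:4372  110:13411  111:9804
  112:6504  113:7746  114:10325  115:14422  116:3770  117:7076  118:15264  119:641
  120:3186  121:12920  122:703  123:14704  124:11983  125:4893  126:5218
Giant step factor: 6942^(-127) ≡ 9446 (mod 16111).
Scan 3468·9446^i mod 16111 for i = 0, 1, …:
  i=0: 3468   i=1: 5065   i=2: 10431   i=3: 12461
  i=4: 15751   i=5: 14972   i=6: 3154   i=7: 3445
  i=8: 13361   i=9: 10543     …   i=17: 14617
  i=18: 912
Match at i=18, j=77: x = 18·127 + 77 = 2363.

2363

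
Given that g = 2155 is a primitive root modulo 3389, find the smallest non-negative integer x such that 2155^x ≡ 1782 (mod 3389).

Baby-step giant-step with m = ceil(sqrt(3388)) = 59.
Baby table (2155^j mod 3389 for j=0..58):
  0:1  1:2155  2:1095  3:981  4:2708  5:3271  6:3274  7:2961
  8:2857  9:2411  10:368  11:14  12:3058  13:1774  14:178  15:633
  16:1737  17:1779  18:786  19:2719  20:3253  21:1763  22:196  23:2144
  24:1113  25:2492  26:2084  27:595  28:1183  29:837  30:787  31:1485
  32:959  33:2744  34:2904  35:2026  36:998  37:2064  38:1552  39:3006
  40:1551  41:851  42:456  43:3259  44:1137  45:3377  46:1252  47:416
  48:1784  49:1394  50:1416  51:1380  52:1747  53:2995  54:1569  55:2362
  56:3221  57:583  58:2435
Giant step factor: 2155^(-59) ≡ 1493 (mod 3389).
Scan 1782·1493^i mod 3389 for i = 0, 1, …:
  i=0: 1782   i=1: 161   i=2: 3143   i=3: 2123
  i=4: 924   i=5: 209   i=6: 249   i=7: 2356
  i=8: 3115   i=9: 987     …   i=25: 750
  i=26: 1380
Match at i=26, j=51: x = 26·59 + 51 = 1585.

1585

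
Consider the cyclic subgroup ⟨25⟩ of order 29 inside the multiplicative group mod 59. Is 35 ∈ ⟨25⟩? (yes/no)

35 ∈ ⟨25⟩ iff 35^29 ≡ 1 (mod 59), since |⟨25⟩| = 29.
35^29 mod 59 = 1.
Since 1 = 1, 35 lies in the subgroup.

yes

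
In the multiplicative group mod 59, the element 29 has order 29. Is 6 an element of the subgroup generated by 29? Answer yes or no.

6 ∈ ⟨29⟩ iff 6^29 ≡ 1 (mod 59), since |⟨29⟩| = 29.
6^29 mod 59 = 58.
Since 58 ≠ 1, 6 does not lie in the subgroup.

no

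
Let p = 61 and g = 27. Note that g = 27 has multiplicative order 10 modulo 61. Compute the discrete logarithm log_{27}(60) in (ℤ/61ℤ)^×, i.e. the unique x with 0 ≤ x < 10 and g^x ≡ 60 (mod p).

5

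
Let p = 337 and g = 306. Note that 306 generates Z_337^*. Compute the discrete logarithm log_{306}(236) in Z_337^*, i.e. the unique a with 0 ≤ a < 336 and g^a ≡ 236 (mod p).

331

Baby-step giant-step with m = ceil(sqrt(336)) = 19.
Baby table (306^j mod 337 for j=0..18):
  0:1  1:306  2:287  3:202  4:141  5:10  6:27  7:174
  8:335  9:62  10:100  11:270  12:55  13:317  14:283  15:326
  16:4  17:213  18:137
Giant step factor: 306^(-19) ≡ 83 (mod 337).
Scan 236·83^i mod 337 for i = 0, 1, …:
  i=0: 236   i=1: 42   i=2: 116   i=3: 192
  i=4: 97   i=5: 300   i=6: 299   i=7: 216
  i=8: 67   i=9: 169     …   i=16: 69
  i=17: 335
Match at i=17, j=8: a = 17·19 + 8 = 331.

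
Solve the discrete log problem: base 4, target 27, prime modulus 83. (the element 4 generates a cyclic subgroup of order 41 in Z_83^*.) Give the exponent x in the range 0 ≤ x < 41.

Baby-step giant-step with m = ceil(sqrt(41)) = 7.
Baby table (4^j mod 83 for j=0..6):
  0:1  1:4  2:16  3:64  4:7  5:28  6:29
Giant step factor: 4^(-7) ≡ 78 (mod 83).
Scan 27·78^i mod 83 for i = 0, 1, …:
  i=0: 27   i=1: 31   i=2: 11   i=3: 28
Match at i=3, j=5: x = 3·7 + 5 = 26.

26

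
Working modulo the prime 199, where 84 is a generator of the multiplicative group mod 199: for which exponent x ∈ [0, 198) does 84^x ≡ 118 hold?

181

Baby-step giant-step with m = ceil(sqrt(198)) = 15.
Baby table (84^j mod 199 for j=0..14):
  0:1  1:84  2:91  3:82  4:122  5:99  6:157  7:54
  8:158  9:138  10:50  11:21  12:172  13:120  14:130
Giant step factor: 84^(-15) ≡ 191 (mod 199).
Scan 118·191^i mod 199 for i = 0, 1, …:
  i=0: 118   i=1: 51   i=2: 189   i=3: 80
  i=4: 156   i=5: 145   i=6: 34   i=7: 126
  i=8: 186   i=9: 104   i=10: 163   i=11: 89
  i=12: 84
Match at i=12, j=1: x = 12·15 + 1 = 181.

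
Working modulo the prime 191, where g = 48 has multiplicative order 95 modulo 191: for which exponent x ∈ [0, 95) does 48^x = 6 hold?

50

Baby-step giant-step with m = ceil(sqrt(95)) = 10.
Baby table (48^j mod 191 for j=0..9):
  0:1  1:48  2:12  3:3  4:144  5:36  6:9  7:50
  8:108  9:27
Giant step factor: 48^(-10) ≡ 177 (mod 191).
Scan 6·177^i mod 191 for i = 0, 1, …:
  i=0: 6   i=1: 107   i=2: 30   i=3: 153
  i=4: 150   i=5: 1
Match at i=5, j=0: x = 5·10 + 0 = 50.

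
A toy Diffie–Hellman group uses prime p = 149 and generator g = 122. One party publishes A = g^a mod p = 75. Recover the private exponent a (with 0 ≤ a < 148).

129

Baby-step giant-step with m = ceil(sqrt(148)) = 13.
Baby table (122^j mod 149 for j=0..12):
  0:1  1:122  2:133  3:134  4:107  5:91  6:76  7:34
  8:125  9:52  10:86  11:62  12:114
Giant step factor: 122^(-13) ≡ 38 (mod 149).
Scan 75·38^i mod 149 for i = 0, 1, …:
  i=0: 75   i=1: 19   i=2: 126   i=3: 20
  i=4: 15   i=5: 123   i=6: 55   i=7: 4
  i=8: 3   i=9: 114
Match at i=9, j=12: a = 9·13 + 12 = 129.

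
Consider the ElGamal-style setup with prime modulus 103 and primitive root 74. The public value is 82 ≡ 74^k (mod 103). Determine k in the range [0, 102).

Baby-step giant-step with m = ceil(sqrt(102)) = 11.
Baby table (74^j mod 103 for j=0..10):
  0:1  1:74  2:17  3:22  4:83  5:65  6:72  7:75
  8:91  9:39  10:2
Giant step factor: 74^(-11) ≡ 87 (mod 103).
Scan 82·87^i mod 103 for i = 0, 1, …:
  i=0: 82   i=1: 27   i=2: 83
Match at i=2, j=4: k = 2·11 + 4 = 26.

26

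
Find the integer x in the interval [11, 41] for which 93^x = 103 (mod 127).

Compute 93^11 mod 127 = 92, then multiply by 93 repeatedly:
  93^11=92  93^12=47  93^13=53  93^14=103
Found 103 at exponent 14.

14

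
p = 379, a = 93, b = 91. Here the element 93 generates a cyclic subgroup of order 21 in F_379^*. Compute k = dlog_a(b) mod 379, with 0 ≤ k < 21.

8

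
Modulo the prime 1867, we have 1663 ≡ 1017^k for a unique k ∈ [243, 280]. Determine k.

269

Compute 1017^243 mod 1867 = 370, then multiply by 1017 repeatedly:
  1017^243=370  1017^244=1023  1017^245=472  1017^246=205  1017^247=1248
  1017^248=1523  1017^249=1148  1017^250=641  1017^251=314  1017^252=81
  1017^253=229  1017^254=1385  1017^255=827  1017^256=909  1017^257=288
  1017^258=1644  1017^259=983  1017^260=866  1017^261=1365  1017^262=1024
  1017^263=1489  1017^264=176  1017^265=1627  1017^266=497  1017^267=1359
  1017^268=523  1017^269=1663
Found 1663 at exponent 269.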